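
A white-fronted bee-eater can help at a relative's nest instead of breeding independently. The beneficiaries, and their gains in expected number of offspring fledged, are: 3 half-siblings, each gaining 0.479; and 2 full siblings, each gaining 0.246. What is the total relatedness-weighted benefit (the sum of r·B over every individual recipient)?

0.60525

r to a half-sibling = 0.25 (half-sibs share one parent — one path of length 2: r = (1/2)^2 = 1/4).
r to a full sibling = 0.5 (full sibs share both parents — two paths of length 2: r = 2·(1/2)^2 = 1/2).
Summing one r·B term per recipient: 3·0.25·0.479 + 2·0.5·0.246 = 0.60525.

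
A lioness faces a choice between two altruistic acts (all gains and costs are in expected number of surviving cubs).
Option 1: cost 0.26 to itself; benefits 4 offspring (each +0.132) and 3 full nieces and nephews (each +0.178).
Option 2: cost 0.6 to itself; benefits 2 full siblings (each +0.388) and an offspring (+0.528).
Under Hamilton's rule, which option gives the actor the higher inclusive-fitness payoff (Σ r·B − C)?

Option 1

Option 1: r to an offspring = 0.5.
Option 1: r to a full niece or nephew = 0.25.
Option 1: Σ r·B − C = (4·0.5·0.132 + 3·0.25·0.178) − 0.26 = 0.1375.
Option 2: r to a full sibling = 0.5.
Option 2: r to an offspring = 0.5.
Option 2: Σ r·B − C = (2·0.5·0.388 + 1·0.5·0.528) − 0.6 = 0.052.
Option 1 has the higher net inclusive-fitness payoff.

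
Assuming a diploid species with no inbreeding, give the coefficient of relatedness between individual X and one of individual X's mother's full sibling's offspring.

0.125

Each parent–offspring link contributes a factor of 1/2, and independent paths through distinct common ancestors add.
First cousins share one grandparent pair — two paths of length 4: r = 2·(1/2)^4 = 1/8.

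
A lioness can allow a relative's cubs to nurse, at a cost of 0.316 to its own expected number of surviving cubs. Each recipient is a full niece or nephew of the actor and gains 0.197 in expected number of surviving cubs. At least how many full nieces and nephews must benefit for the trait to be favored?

r to a full niece or nephew = 1/4 (full aunt/uncle↔niece/nephew: two paths of length 3 through the shared grandparent pair: r = 2·(1/2)^3 = 1/4).
Hamilton's rule: n·r·B > C  ⇒  n > C/(r·B) = 0.316/(0.25·0.197) = 6.416.
The smallest integer exceeding 6.416 is 7.

7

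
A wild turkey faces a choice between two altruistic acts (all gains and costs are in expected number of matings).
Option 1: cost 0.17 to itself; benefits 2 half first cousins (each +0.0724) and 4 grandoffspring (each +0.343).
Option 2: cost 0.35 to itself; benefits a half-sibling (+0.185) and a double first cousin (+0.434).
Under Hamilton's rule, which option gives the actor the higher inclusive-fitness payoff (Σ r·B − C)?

Option 1

Option 1: r to a half first cousin = 0.0625.
Option 1: r to a grandoffspring = 0.25.
Option 1: Σ r·B − C = (2·0.0625·0.0724 + 4·0.25·0.343) − 0.17 = 0.18205.
Option 2: r to a half-sibling = 0.25.
Option 2: r to a double first cousin = 0.25.
Option 2: Σ r·B − C = (1·0.25·0.185 + 1·0.25·0.434) − 0.35 = -0.19525.
Option 1 has the higher net inclusive-fitness payoff.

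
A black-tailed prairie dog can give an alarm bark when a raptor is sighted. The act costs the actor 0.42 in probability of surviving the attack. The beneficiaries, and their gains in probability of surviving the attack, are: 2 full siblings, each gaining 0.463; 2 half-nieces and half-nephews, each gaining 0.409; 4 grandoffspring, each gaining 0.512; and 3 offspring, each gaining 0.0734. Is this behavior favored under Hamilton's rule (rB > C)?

Yes

Hamilton's rule: the trait is favored when the sum of r·B over every recipient exceeds the actor's cost C.
r to a full sibling = 0.5 (full sibs share both parents — two paths of length 2: r = 2·(1/2)^2 = 1/2).
r to a half-niece or half-nephew = 0.125 (half-aunt/uncle↔niece/nephew: one path of length 3: r = (1/2)^3 = 1/8).
r to a grandoffspring = 1/4 (two parent–offspring links: r = (1/2)^2 = 1/4).
r to an offspring = 0.5 (one parent–offspring link: r = (1/2)^1 = 1/2).
Summing one r·B term per recipient: 2·0.5·0.463 + 2·0.125·0.409 + 4·0.25·0.512 + 3·0.5·0.0734 = 1.18735.
1.18735 > 0.42: the indirect benefit exceeds the cost.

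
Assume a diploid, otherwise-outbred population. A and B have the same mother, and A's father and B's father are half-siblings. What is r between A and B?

Relatedness sums over independent paths through distinct common ancestors.
A and B are related in two ways: half-sibs through their shared mother (r = 1/4) and half first cousins through their fathers (r = 1/16).
r = 1/4 + 1/16 = 5/16 = 0.3125.

0.3125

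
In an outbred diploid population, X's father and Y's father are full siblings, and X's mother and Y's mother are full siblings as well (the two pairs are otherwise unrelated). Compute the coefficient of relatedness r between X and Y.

Independent pedigree routes through distinct common ancestors add.
X and Y are related in two ways: first cousins through their fathers (r = 1/8) and first cousins through their mothers (r = 1/8) — i.e. double first cousins.
r = 1/8 + 1/8 = 1/4 = 0.25.

0.25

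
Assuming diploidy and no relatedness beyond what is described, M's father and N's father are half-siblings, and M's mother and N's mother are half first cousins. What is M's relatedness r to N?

Wright's path rule: contributions from independent ancestry routes add.
M and N are related in two ways: half first cousins through their fathers (r = 1/16) and half second cousins through their mothers (r = 1/64).
r = 1/16 + 1/64 = 5/64 = 0.078125.

0.078125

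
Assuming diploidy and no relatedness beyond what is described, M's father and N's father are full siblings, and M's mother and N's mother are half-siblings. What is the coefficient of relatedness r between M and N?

0.1875

With two independent routes of shared ancestry, r is the sum of the two contributions.
M and N are related in two ways: first cousins through their fathers (r = 1/8) and half first cousins through their mothers (r = 1/16).
r = 1/8 + 1/16 = 0.1875.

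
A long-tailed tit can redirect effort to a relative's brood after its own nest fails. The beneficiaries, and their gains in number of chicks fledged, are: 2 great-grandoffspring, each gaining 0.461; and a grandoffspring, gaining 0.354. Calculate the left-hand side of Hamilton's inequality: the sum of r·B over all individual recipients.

0.20375

r to a great-grandoffspring = 0.125 (three parent–offspring links: r = (1/2)^3 = 1/8).
r to a grandoffspring = 0.25 (two parent–offspring links: r = (1/2)^2 = 1/4).
Summing one r·B term per recipient: 2·0.125·0.461 + 1·0.25·0.354 = 0.20375.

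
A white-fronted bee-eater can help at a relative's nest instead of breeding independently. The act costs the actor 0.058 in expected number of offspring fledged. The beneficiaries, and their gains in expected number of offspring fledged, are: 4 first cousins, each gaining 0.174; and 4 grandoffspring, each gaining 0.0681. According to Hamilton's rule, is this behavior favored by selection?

Hamilton's rule: the trait is favored when the sum of r·B over every recipient exceeds the actor's cost C.
r to a first cousin = 1/8 (first cousins share one grandparent pair — two paths of length 4: r = 2·(1/2)^4 = 1/8).
r to a grandoffspring = 1/4 (two parent–offspring links: r = (1/2)^2 = 1/4).
Summing one r·B term per recipient: 4·0.125·0.174 + 4·0.25·0.0681 = 0.1551.
0.1551 > 0.058: the indirect benefit exceeds the cost.

Yes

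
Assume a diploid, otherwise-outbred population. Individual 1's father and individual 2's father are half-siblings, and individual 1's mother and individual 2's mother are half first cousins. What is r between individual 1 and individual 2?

0.078125

Relatedness sums over independent paths through distinct common ancestors.
Individual 1 and individual 2 are related in two ways: half first cousins through their fathers (r = 1/16) and half second cousins through their mothers (r = 1/64).
r = 1/16 + 1/64 = 0.078125.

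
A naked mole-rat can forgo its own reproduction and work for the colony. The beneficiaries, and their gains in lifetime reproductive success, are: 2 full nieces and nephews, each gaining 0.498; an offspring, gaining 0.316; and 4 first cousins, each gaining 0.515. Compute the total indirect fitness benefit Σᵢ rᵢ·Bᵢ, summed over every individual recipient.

r to a full niece or nephew = 1/4 (full aunt/uncle↔niece/nephew: two paths of length 3 through the shared grandparent pair: r = 2·(1/2)^3 = 1/4).
r to an offspring = 0.5 (one parent–offspring link: r = (1/2)^1 = 1/2).
r to a first cousin = 0.125 (first cousins share one grandparent pair — two paths of length 4: r = 2·(1/2)^4 = 1/8).
Summing one r·B term per recipient: 2·0.25·0.498 + 1·0.5·0.316 + 4·0.125·0.515 = 0.6645.

0.6645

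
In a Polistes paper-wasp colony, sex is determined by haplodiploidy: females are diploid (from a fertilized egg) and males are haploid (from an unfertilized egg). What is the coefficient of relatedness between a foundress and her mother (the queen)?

0.5

One meiotic link between diploid queen and diploid daughter: r = 1/2.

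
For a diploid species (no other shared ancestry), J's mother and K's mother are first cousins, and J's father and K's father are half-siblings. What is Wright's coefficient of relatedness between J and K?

Relatedness sums over independent paths through distinct common ancestors.
J and K are related in two ways: second cousins through their mothers (r = 1/32) and half first cousins through their fathers (r = 1/16).
r = 1/32 + 1/16 = 0.09375.

0.09375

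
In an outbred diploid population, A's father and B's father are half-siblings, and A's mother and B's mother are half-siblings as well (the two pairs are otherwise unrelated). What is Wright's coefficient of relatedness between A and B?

0.125

With two independent routes of shared ancestry, r is the sum of the two contributions.
A and B are related in two ways: half first cousins through their fathers (r = 1/16) and half first cousins through their mothers (r = 1/16).
r = 1/16 + 1/16 = 0.125.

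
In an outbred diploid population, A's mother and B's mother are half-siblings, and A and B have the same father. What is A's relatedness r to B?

Relatedness sums over independent paths through distinct common ancestors.
A and B are related in two ways: half first cousins through their mothers (r = 1/16) and half-sibs through their shared father (r = 1/4).
r = 1/16 + 1/4 = 5/16 = 0.3125.

0.3125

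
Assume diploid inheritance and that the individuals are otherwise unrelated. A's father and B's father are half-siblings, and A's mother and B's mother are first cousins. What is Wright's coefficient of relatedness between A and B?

With two independent routes of shared ancestry, r is the sum of the two contributions.
A and B are related in two ways: half first cousins through their fathers (r = 1/16) and second cousins through their mothers (r = 1/32).
r = 1/16 + 1/32 = 3/32 = 0.09375.

0.09375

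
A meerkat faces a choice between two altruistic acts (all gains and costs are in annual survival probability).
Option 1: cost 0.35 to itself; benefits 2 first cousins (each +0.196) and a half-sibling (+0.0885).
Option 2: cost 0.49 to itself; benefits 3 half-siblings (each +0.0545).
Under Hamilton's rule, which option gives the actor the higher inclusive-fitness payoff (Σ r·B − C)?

Option 1: r to a first cousin = 0.125.
Option 1: r to a half-sibling = 0.25.
Option 1: Σ r·B − C = (2·0.125·0.196 + 1·0.25·0.0885) − 0.35 = -0.278875.
Option 2: r to a half-sibling = 0.25.
Option 2: Σ r·B − C = (3·0.25·0.0545) − 0.49 = -0.449125.
Option 1 has the higher net inclusive-fitness payoff.

Option 1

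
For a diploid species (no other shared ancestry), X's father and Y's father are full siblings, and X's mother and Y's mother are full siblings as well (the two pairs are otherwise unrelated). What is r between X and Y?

0.25

Independent pedigree routes through distinct common ancestors add.
X and Y are related in two ways: first cousins through their fathers (r = 1/8) and first cousins through their mothers (r = 1/8) — i.e. double first cousins.
r = 1/8 + 1/8 = 0.25.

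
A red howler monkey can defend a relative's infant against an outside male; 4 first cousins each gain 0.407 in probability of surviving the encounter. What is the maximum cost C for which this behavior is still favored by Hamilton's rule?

0.2035

r to a first cousin = 1/8 (first cousins share one grandparent pair — two paths of length 4: r = 2·(1/2)^4 = 1/8).
Hamilton's rule: n·r·B > C, so the trait is favored while C < n·r·B = 4·0.125·0.407 = 0.2035.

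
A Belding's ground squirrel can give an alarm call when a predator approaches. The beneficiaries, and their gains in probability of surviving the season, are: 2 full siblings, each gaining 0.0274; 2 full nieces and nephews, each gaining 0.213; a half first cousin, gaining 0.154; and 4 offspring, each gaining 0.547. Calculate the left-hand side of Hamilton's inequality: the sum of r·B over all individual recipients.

r to a full sibling = 1/2 (full sibs share both parents — two paths of length 2: r = 2·(1/2)^2 = 1/2).
r to a full niece or nephew = 1/4 (full aunt/uncle↔niece/nephew: two paths of length 3 through the shared grandparent pair: r = 2·(1/2)^3 = 1/4).
r to a half first cousin = 1/16 (half first cousins share one grandparent — one path of length 4: r = (1/2)^4 = 1/16).
r to an offspring = 0.5 (one parent–offspring link: r = (1/2)^1 = 1/2).
Summing one r·B term per recipient: 2·0.5·0.0274 + 2·0.25·0.213 + 1·0.0625·0.154 + 4·0.5·0.547 = 1.237525.

1.237525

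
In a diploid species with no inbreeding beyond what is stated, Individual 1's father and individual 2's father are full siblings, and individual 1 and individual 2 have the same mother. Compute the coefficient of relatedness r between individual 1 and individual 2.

0.375

Independent pedigree routes through distinct common ancestors add.
Individual 1 and individual 2 are related in two ways: first cousins through their fathers (r = 1/8) and half-sibs through their shared mother (r = 1/4).
r = 1/8 + 1/4 = 3/8 = 0.375.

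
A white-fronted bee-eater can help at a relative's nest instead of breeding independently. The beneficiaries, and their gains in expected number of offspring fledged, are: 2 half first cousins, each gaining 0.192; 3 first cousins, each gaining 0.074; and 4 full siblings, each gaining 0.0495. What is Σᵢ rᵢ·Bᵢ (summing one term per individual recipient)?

r to a half first cousin = 1/16 (half first cousins share one grandparent — one path of length 4: r = (1/2)^4 = 1/16).
r to a first cousin = 0.125 (first cousins share one grandparent pair — two paths of length 4: r = 2·(1/2)^4 = 1/8).
r to a full sibling = 1/2 (full sibs share both parents — two paths of length 2: r = 2·(1/2)^2 = 1/2).
Summing one r·B term per recipient: 2·0.0625·0.192 + 3·0.125·0.074 + 4·0.5·0.0495 = 0.15075.

0.15075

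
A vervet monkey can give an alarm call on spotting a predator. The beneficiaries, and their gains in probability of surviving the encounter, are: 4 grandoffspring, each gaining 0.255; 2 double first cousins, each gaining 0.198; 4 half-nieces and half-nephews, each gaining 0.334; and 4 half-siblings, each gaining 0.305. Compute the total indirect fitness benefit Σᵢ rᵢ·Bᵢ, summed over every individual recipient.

r to a grandoffspring = 1/4 (two parent–offspring links: r = (1/2)^2 = 1/4).
r to a double first cousin = 1/4 (double first cousins share both grandparent pairs — four paths of length 4: r = 4·(1/2)^4 = 1/4).
r to a half-niece or half-nephew = 0.125 (half-aunt/uncle↔niece/nephew: one path of length 3: r = (1/2)^3 = 1/8).
r to a half-sibling = 0.25 (half-sibs share one parent — one path of length 2: r = (1/2)^2 = 1/4).
Summing one r·B term per recipient: 4·0.25·0.255 + 2·0.25·0.198 + 4·0.125·0.334 + 4·0.25·0.305 = 0.826.

0.826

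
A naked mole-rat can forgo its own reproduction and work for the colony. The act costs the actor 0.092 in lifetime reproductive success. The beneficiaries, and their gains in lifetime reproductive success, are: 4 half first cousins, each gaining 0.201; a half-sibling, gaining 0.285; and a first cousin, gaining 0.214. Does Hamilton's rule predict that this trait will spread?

Yes

Hamilton's rule: the trait is favored when the sum of r·B over every recipient exceeds the actor's cost C.
r to a half first cousin = 1/16 (half first cousins share one grandparent — one path of length 4: r = (1/2)^4 = 1/16).
r to a half-sibling = 1/4 (half-sibs share one parent — one path of length 2: r = (1/2)^2 = 1/4).
r to a first cousin = 0.125 (first cousins share one grandparent pair — two paths of length 4: r = 2·(1/2)^4 = 1/8).
Summing one r·B term per recipient: 4·0.0625·0.201 + 1·0.25·0.285 + 1·0.125·0.214 = 0.14825.
0.14825 > 0.092: the indirect benefit exceeds the cost.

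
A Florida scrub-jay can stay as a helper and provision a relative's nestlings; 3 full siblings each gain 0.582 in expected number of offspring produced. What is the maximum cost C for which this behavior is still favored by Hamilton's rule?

r to a full sibling = 1/2 (full sibs share both parents — two paths of length 2: r = 2·(1/2)^2 = 1/2).
Hamilton's rule: n·r·B > C, so the trait is favored while C < n·r·B = 3·0.5·0.582 = 0.873.

0.873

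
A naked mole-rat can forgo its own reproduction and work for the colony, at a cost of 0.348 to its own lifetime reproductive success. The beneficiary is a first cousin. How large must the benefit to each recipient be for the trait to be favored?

r to a first cousin = 0.125 (first cousins share one grandparent pair — two paths of length 4: r = 2·(1/2)^4 = 1/8).
Hamilton's rule with n recipients of equal r: n·r·B > C, so B > C/(n·r) = 0.348/(1·0.125) = 2.784.

2.784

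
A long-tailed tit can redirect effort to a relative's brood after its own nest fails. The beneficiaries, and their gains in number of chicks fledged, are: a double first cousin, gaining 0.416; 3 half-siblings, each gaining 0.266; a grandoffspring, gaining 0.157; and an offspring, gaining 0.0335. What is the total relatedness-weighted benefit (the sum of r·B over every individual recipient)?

r to a double first cousin = 0.25 (double first cousins share both grandparent pairs — four paths of length 4: r = 4·(1/2)^4 = 1/4).
r to a half-sibling = 0.25 (half-sibs share one parent — one path of length 2: r = (1/2)^2 = 1/4).
r to a grandoffspring = 0.25 (two parent–offspring links: r = (1/2)^2 = 1/4).
r to an offspring = 0.5 (one parent–offspring link: r = (1/2)^1 = 1/2).
Summing one r·B term per recipient: 1·0.25·0.416 + 3·0.25·0.266 + 1·0.25·0.157 + 1·0.5·0.0335 = 0.3595.

0.3595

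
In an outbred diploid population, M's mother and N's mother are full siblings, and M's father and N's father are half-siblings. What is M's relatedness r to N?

0.1875

With two independent routes of shared ancestry, r is the sum of the two contributions.
M and N are related in two ways: first cousins through their mothers (r = 1/8) and half first cousins through their fathers (r = 1/16).
r = 1/8 + 1/16 = 0.1875.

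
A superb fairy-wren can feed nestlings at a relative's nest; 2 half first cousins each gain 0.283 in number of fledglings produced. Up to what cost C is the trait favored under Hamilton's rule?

r to a half first cousin = 1/16 (half first cousins share one grandparent — one path of length 4: r = (1/2)^4 = 1/16).
Hamilton's rule: n·r·B > C, so the trait is favored while C < n·r·B = 2·0.0625·0.283 = 0.035375.

0.035375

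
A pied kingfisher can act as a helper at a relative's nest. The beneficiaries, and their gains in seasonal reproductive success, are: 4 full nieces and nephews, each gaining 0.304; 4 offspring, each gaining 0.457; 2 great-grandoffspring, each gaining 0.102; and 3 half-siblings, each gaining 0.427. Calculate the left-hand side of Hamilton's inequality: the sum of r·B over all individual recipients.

r to a full niece or nephew = 0.25 (full aunt/uncle↔niece/nephew: two paths of length 3 through the shared grandparent pair: r = 2·(1/2)^3 = 1/4).
r to an offspring = 1/2 (one parent–offspring link: r = (1/2)^1 = 1/2).
r to a great-grandoffspring = 0.125 (three parent–offspring links: r = (1/2)^3 = 1/8).
r to a half-sibling = 0.25 (half-sibs share one parent — one path of length 2: r = (1/2)^2 = 1/4).
Summing one r·B term per recipient: 4·0.25·0.304 + 4·0.5·0.457 + 2·0.125·0.102 + 3·0.25·0.427 = 1.56375.

1.56375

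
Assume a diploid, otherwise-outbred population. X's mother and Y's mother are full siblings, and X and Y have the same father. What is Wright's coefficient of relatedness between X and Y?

0.375

Wright's path rule: contributions from independent ancestry routes add.
X and Y are related in two ways: first cousins through their mothers (r = 1/8) and half-sibs through their shared father (r = 1/4).
r = 1/8 + 1/4 = 3/8 = 0.375.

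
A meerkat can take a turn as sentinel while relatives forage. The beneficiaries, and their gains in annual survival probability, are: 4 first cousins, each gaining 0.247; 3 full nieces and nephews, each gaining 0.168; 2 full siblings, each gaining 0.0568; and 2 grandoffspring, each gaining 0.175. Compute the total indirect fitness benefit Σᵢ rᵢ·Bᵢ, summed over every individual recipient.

0.3938

r to a first cousin = 1/8 (first cousins share one grandparent pair — two paths of length 4: r = 2·(1/2)^4 = 1/8).
r to a full niece or nephew = 1/4 (full aunt/uncle↔niece/nephew: two paths of length 3 through the shared grandparent pair: r = 2·(1/2)^3 = 1/4).
r to a full sibling = 0.5 (full sibs share both parents — two paths of length 2: r = 2·(1/2)^2 = 1/2).
r to a grandoffspring = 1/4 (two parent–offspring links: r = (1/2)^2 = 1/4).
Summing one r·B term per recipient: 4·0.125·0.247 + 3·0.25·0.168 + 2·0.5·0.0568 + 2·0.25·0.175 = 0.3938.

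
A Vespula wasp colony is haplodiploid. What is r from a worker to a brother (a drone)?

0.25

Her haploid brother carries none of their father's genes and a random half of their mother's genome; that half matches the maternal half of her own genome with probability 1/2: r = 1/2 · 1/2 = 1/4.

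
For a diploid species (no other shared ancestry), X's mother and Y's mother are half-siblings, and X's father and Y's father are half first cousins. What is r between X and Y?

0.078125

Relatedness sums over independent paths through distinct common ancestors.
X and Y are related in two ways: half first cousins through their mothers (r = 1/16) and half second cousins through their fathers (r = 1/64).
r = 1/16 + 1/64 = 5/64 = 0.078125.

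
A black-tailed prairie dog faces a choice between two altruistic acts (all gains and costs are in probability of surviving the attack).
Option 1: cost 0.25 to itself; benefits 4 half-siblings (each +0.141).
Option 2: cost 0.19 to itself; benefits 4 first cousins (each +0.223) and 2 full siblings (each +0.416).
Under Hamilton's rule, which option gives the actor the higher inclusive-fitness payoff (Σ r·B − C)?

Option 2

Option 1: r to a half-sibling = 0.25.
Option 1: Σ r·B − C = (4·0.25·0.141) − 0.25 = -0.109.
Option 2: r to a first cousin = 0.125.
Option 2: r to a full sibling = 0.5.
Option 2: Σ r·B − C = (4·0.125·0.223 + 2·0.5·0.416) − 0.19 = 0.3375.
Option 2 has the higher net inclusive-fitness payoff.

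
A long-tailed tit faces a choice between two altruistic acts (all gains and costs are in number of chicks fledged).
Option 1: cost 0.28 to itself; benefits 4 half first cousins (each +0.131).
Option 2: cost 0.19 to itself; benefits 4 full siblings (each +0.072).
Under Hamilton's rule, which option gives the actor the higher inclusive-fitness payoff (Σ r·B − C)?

Option 2

Option 1: r to a half first cousin = 0.0625.
Option 1: Σ r·B − C = (4·0.0625·0.131) − 0.28 = -0.24725.
Option 2: r to a full sibling = 0.5.
Option 2: Σ r·B − C = (4·0.5·0.072) − 0.19 = -0.046.
Option 2 has the higher net inclusive-fitness payoff.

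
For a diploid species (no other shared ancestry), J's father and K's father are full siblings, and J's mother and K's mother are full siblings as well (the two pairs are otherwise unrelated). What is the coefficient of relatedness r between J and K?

Relatedness sums over independent paths through distinct common ancestors.
J and K are related in two ways: first cousins through their fathers (r = 1/8) and first cousins through their mothers (r = 1/8) — i.e. double first cousins.
r = 1/8 + 1/8 = 1/4 = 0.25.

0.25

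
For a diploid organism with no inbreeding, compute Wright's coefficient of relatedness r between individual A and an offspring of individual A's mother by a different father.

Each parent–offspring link contributes a factor of 1/2, and independent paths through distinct common ancestors add.
Half-sibs share one parent — one path of length 2: r = (1/2)^2 = 1/4.

0.25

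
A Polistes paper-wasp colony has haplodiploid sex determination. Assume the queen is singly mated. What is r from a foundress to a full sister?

Haplodiploid full sisters inherit their father's entire haploid genome identically (contributing 1/2) and on average half of their mother's contribution (1/2 · 1/2 = 1/4); r = 1/2 + 1/4 = 3/4.

0.75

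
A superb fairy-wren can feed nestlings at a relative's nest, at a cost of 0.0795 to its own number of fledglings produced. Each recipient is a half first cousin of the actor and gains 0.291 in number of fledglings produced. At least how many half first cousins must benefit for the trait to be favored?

5

r to a half first cousin = 1/16 (half first cousins share one grandparent — one path of length 4: r = (1/2)^4 = 1/16).
Hamilton's rule: n·r·B > C  ⇒  n > C/(r·B) = 0.0795/(0.0625·0.291) = 4.371.
The smallest integer exceeding 4.371 is 5.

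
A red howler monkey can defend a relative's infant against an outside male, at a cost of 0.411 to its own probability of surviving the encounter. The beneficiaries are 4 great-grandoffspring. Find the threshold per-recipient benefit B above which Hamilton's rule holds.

0.822

r to a great-grandoffspring = 0.125 (three parent–offspring links: r = (1/2)^3 = 1/8).
Hamilton's rule with n recipients of equal r: n·r·B > C, so B > C/(n·r) = 0.411/(4·0.125) = 0.822.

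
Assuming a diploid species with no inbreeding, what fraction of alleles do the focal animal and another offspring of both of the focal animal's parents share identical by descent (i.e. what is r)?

Each parent–offspring link contributes a factor of 1/2, and independent paths through distinct common ancestors add.
Full sibs share both parents — two paths of length 2: r = 2·(1/2)^2 = 1/2.

0.5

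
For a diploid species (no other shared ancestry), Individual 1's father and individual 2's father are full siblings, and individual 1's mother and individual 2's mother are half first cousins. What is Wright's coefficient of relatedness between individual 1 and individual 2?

Relatedness sums over independent paths through distinct common ancestors.
Individual 1 and individual 2 are related in two ways: first cousins through their fathers (r = 1/8) and half second cousins through their mothers (r = 1/64).
r = 1/8 + 1/64 = 0.140625.

0.140625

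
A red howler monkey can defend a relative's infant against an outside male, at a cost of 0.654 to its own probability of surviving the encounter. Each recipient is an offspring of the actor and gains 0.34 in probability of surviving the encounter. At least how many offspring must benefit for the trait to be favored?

r to an offspring = 0.5 (one parent–offspring link: r = (1/2)^1 = 1/2).
Hamilton's rule: n·r·B > C  ⇒  n > C/(r·B) = 0.654/(0.5·0.34) = 3.847.
The smallest integer exceeding 3.847 is 4.

4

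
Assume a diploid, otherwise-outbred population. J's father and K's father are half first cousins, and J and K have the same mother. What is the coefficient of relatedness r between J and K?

Wright's path rule: contributions from independent ancestry routes add.
J and K are related in two ways: half second cousins through their fathers (r = 1/64) and half-sibs through their shared mother (r = 1/4).
r = 1/64 + 1/4 = 0.265625.

0.265625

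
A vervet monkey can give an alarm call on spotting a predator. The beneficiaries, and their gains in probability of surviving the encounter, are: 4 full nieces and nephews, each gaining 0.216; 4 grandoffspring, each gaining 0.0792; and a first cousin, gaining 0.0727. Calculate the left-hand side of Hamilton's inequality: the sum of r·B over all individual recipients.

r to a full niece or nephew = 0.25 (full aunt/uncle↔niece/nephew: two paths of length 3 through the shared grandparent pair: r = 2·(1/2)^3 = 1/4).
r to a grandoffspring = 1/4 (two parent–offspring links: r = (1/2)^2 = 1/4).
r to a first cousin = 0.125 (first cousins share one grandparent pair — two paths of length 4: r = 2·(1/2)^4 = 1/8).
Summing one r·B term per recipient: 4·0.25·0.216 + 4·0.25·0.0792 + 1·0.125·0.0727 = 0.3042875.

0.3042875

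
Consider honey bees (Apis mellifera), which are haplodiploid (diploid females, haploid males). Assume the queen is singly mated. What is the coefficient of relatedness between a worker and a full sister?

0.75

Haplodiploid full sisters inherit their father's entire haploid genome identically (contributing 1/2) and on average half of their mother's contribution (1/2 · 1/2 = 1/4); r = 1/2 + 1/4 = 3/4.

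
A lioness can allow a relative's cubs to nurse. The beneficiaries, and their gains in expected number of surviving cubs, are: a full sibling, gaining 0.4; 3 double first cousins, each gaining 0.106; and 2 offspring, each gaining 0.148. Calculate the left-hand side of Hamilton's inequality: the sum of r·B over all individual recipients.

0.4275

r to a full sibling = 0.5 (full sibs share both parents — two paths of length 2: r = 2·(1/2)^2 = 1/2).
r to a double first cousin = 1/4 (double first cousins share both grandparent pairs — four paths of length 4: r = 4·(1/2)^4 = 1/4).
r to an offspring = 0.5 (one parent–offspring link: r = (1/2)^1 = 1/2).
Summing one r·B term per recipient: 1·0.5·0.4 + 3·0.25·0.106 + 2·0.5·0.148 = 0.4275.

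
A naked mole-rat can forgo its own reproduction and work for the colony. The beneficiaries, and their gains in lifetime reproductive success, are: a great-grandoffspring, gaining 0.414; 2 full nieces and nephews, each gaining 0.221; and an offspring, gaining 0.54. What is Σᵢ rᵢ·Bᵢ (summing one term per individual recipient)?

r to a great-grandoffspring = 1/8 (three parent–offspring links: r = (1/2)^3 = 1/8).
r to a full niece or nephew = 0.25 (full aunt/uncle↔niece/nephew: two paths of length 3 through the shared grandparent pair: r = 2·(1/2)^3 = 1/4).
r to an offspring = 0.5 (one parent–offspring link: r = (1/2)^1 = 1/2).
Summing one r·B term per recipient: 1·0.125·0.414 + 2·0.25·0.221 + 1·0.5·0.54 = 0.43225.

0.43225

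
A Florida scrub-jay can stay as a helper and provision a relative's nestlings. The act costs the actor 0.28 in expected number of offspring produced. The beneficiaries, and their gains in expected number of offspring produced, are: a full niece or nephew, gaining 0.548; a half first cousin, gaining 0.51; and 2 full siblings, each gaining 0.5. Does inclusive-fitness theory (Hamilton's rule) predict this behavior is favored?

Hamilton's rule: the trait is favored when the sum of r·B over every recipient exceeds the actor's cost C.
r to a full niece or nephew = 0.25 (full aunt/uncle↔niece/nephew: two paths of length 3 through the shared grandparent pair: r = 2·(1/2)^3 = 1/4).
r to a half first cousin = 0.0625 (half first cousins share one grandparent — one path of length 4: r = (1/2)^4 = 1/16).
r to a full sibling = 1/2 (full sibs share both parents — two paths of length 2: r = 2·(1/2)^2 = 1/2).
Summing one r·B term per recipient: 1·0.25·0.548 + 1·0.0625·0.51 + 2·0.5·0.5 = 0.668875.
0.668875 > 0.28: the indirect benefit exceeds the cost.

Yes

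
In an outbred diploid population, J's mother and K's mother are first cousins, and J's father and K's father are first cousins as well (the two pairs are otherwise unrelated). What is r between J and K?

0.0625

With two independent routes of shared ancestry, r is the sum of the two contributions.
J and K are related in two ways: second cousins through their mothers (r = 1/32) and second cousins through their fathers (r = 1/32).
r = 1/32 + 1/32 = 1/16 = 0.0625.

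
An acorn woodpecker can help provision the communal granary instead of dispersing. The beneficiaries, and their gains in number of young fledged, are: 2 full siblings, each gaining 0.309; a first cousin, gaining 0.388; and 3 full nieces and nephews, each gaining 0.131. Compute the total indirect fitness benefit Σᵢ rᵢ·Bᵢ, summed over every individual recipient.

0.45575

r to a full sibling = 1/2 (full sibs share both parents — two paths of length 2: r = 2·(1/2)^2 = 1/2).
r to a first cousin = 1/8 (first cousins share one grandparent pair — two paths of length 4: r = 2·(1/2)^4 = 1/8).
r to a full niece or nephew = 0.25 (full aunt/uncle↔niece/nephew: two paths of length 3 through the shared grandparent pair: r = 2·(1/2)^3 = 1/4).
Summing one r·B term per recipient: 2·0.5·0.309 + 1·0.125·0.388 + 3·0.25·0.131 = 0.45575.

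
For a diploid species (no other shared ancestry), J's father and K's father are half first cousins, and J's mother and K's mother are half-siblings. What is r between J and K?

Wright's path rule: contributions from independent ancestry routes add.
J and K are related in two ways: half second cousins through their fathers (r = 1/64) and half first cousins through their mothers (r = 1/16).
r = 1/64 + 1/16 = 0.078125.

0.078125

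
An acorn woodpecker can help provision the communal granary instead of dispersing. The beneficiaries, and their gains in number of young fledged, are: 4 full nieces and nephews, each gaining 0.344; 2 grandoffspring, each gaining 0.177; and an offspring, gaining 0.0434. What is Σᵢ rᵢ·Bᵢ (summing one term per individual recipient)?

0.4542

r to a full niece or nephew = 0.25 (full aunt/uncle↔niece/nephew: two paths of length 3 through the shared grandparent pair: r = 2·(1/2)^3 = 1/4).
r to a grandoffspring = 0.25 (two parent–offspring links: r = (1/2)^2 = 1/4).
r to an offspring = 1/2 (one parent–offspring link: r = (1/2)^1 = 1/2).
Summing one r·B term per recipient: 4·0.25·0.344 + 2·0.25·0.177 + 1·0.5·0.0434 = 0.4542.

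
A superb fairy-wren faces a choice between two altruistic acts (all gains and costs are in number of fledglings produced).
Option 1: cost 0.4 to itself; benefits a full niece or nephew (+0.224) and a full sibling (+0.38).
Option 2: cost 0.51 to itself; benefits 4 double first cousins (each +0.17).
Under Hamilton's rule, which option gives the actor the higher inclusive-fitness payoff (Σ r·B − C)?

Option 1: r to a full niece or nephew = 0.25.
Option 1: r to a full sibling = 0.5.
Option 1: Σ r·B − C = (1·0.25·0.224 + 1·0.5·0.38) − 0.4 = -0.154.
Option 2: r to a double first cousin = 0.25.
Option 2: Σ r·B − C = (4·0.25·0.17) − 0.51 = -0.34.
Option 1 has the higher net inclusive-fitness payoff.

Option 1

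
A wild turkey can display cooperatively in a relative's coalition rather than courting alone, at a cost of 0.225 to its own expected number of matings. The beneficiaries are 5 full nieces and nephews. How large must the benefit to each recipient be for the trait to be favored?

r to a full niece or nephew = 0.25 (full aunt/uncle↔niece/nephew: two paths of length 3 through the shared grandparent pair: r = 2·(1/2)^3 = 1/4).
Hamilton's rule with n recipients of equal r: n·r·B > C, so B > C/(n·r) = 0.225/(5·0.25) = 0.18.

0.18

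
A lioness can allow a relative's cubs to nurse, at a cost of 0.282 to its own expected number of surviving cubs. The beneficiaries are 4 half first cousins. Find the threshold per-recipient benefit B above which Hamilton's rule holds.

r to a half first cousin = 0.0625 (half first cousins share one grandparent — one path of length 4: r = (1/2)^4 = 1/16).
Hamilton's rule with n recipients of equal r: n·r·B > C, so B > C/(n·r) = 0.282/(4·0.0625) = 1.128.

1.128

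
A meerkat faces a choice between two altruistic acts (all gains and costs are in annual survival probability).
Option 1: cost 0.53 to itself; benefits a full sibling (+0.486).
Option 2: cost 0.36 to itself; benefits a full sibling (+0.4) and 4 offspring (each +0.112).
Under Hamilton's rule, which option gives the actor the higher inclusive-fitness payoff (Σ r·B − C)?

Option 1: r to a full sibling = 0.5.
Option 1: Σ r·B − C = (1·0.5·0.486) − 0.53 = -0.287.
Option 2: r to a full sibling = 0.5.
Option 2: r to an offspring = 0.5.
Option 2: Σ r·B − C = (1·0.5·0.4 + 4·0.5·0.112) − 0.36 = 0.064.
Option 2 has the higher net inclusive-fitness payoff.

Option 2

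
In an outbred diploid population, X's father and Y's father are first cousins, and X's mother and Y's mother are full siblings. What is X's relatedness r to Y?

Wright's path rule: contributions from independent ancestry routes add.
X and Y are related in two ways: second cousins through their fathers (r = 1/32) and first cousins through their mothers (r = 1/8).
r = 1/32 + 1/8 = 0.15625.

0.15625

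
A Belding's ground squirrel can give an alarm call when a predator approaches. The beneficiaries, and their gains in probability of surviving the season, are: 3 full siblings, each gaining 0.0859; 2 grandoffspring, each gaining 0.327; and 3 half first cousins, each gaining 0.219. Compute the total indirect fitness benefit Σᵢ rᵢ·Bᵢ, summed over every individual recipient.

0.3334125

r to a full sibling = 1/2 (full sibs share both parents — two paths of length 2: r = 2·(1/2)^2 = 1/2).
r to a grandoffspring = 0.25 (two parent–offspring links: r = (1/2)^2 = 1/4).
r to a half first cousin = 0.0625 (half first cousins share one grandparent — one path of length 4: r = (1/2)^4 = 1/16).
Summing one r·B term per recipient: 3·0.5·0.0859 + 2·0.25·0.327 + 3·0.0625·0.219 = 0.3334125.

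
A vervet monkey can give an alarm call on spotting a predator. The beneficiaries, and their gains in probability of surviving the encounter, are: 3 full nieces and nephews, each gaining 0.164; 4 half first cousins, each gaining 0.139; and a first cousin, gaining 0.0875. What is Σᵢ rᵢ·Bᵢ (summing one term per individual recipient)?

0.1686875

r to a full niece or nephew = 0.25 (full aunt/uncle↔niece/nephew: two paths of length 3 through the shared grandparent pair: r = 2·(1/2)^3 = 1/4).
r to a half first cousin = 1/16 (half first cousins share one grandparent — one path of length 4: r = (1/2)^4 = 1/16).
r to a first cousin = 0.125 (first cousins share one grandparent pair — two paths of length 4: r = 2·(1/2)^4 = 1/8).
Summing one r·B term per recipient: 3·0.25·0.164 + 4·0.0625·0.139 + 1·0.125·0.0875 = 0.1686875.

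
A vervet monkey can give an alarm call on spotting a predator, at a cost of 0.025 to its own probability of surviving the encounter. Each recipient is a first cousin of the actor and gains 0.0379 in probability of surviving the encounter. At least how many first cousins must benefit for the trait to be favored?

6

r to a first cousin = 0.125 (first cousins share one grandparent pair — two paths of length 4: r = 2·(1/2)^4 = 1/8).
Hamilton's rule: n·r·B > C  ⇒  n > C/(r·B) = 0.025/(0.125·0.0379) = 5.277.
The smallest integer exceeding 5.277 is 6.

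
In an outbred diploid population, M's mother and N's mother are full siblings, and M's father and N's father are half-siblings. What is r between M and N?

0.1875

With two independent routes of shared ancestry, r is the sum of the two contributions.
M and N are related in two ways: first cousins through their mothers (r = 1/8) and half first cousins through their fathers (r = 1/16).
r = 1/8 + 1/16 = 3/16 = 0.1875.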